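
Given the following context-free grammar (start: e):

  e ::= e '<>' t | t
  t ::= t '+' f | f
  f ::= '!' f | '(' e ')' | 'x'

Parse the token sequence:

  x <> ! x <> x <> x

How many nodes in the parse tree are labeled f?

5

[e [e [e [e [t [f x]]] <> [t [f ! [f x]]]] <> [t [f x]]] <> [t [f x]]]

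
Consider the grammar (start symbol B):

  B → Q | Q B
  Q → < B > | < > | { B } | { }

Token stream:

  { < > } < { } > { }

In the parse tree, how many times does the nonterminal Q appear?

[B [Q { [B [Q < >]] }] [B [Q < [B [Q { }]] >] [B [Q { }]]]]

5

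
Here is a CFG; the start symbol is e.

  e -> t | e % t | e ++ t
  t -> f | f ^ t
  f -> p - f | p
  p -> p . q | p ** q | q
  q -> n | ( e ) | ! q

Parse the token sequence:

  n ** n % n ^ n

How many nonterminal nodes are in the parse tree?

[e [e [t [f [p [p [q n]] ** [q n]]]]] % [t [f [p [q n]]] ^ [t [f [p [q n]]]]]]

16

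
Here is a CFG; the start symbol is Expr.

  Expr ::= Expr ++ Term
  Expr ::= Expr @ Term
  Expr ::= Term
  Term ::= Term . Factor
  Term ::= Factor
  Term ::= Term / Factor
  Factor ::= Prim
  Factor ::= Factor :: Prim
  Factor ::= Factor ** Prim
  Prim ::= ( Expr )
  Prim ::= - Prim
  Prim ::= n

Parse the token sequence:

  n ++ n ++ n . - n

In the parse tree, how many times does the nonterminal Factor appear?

[Expr [Expr [Expr [Term [Factor [Prim n]]]] ++ [Term [Factor [Prim n]]]] ++ [Term [Term [Factor [Prim n]]] . [Factor [Prim - [Prim n]]]]]

4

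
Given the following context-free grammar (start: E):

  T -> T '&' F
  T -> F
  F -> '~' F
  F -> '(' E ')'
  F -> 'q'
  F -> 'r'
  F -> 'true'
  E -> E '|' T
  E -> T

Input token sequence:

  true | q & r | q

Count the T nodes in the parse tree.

4

[E [E [E [T [F true]]] | [T [T [F q]] & [F r]]] | [T [F q]]]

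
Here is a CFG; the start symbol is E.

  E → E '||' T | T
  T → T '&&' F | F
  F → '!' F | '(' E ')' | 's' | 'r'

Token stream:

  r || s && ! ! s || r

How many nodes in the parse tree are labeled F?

6

[E [E [E [T [F r]]] || [T [T [F s]] && [F ! [F ! [F s]]]]] || [T [F r]]]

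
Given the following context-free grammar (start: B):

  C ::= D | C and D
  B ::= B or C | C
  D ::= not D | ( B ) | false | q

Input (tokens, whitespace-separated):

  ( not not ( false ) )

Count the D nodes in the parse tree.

5

[B [C [D ( [B [C [D not [D not [D ( [B [C [D false]]] )]]]]] )]]]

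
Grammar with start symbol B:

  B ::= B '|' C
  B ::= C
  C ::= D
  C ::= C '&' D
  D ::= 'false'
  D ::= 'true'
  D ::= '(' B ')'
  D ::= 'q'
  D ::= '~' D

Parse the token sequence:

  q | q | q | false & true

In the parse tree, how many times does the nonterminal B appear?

[B [B [B [B [C [D q]]] | [C [D q]]] | [C [D q]]] | [C [C [D false]] & [D true]]]

4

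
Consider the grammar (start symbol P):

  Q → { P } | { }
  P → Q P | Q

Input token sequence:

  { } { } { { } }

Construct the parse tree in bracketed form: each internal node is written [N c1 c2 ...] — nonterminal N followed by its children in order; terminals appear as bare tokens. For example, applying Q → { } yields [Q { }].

[P [Q { }] [P [Q { }] [P [Q { [P [Q { }]] }]]]]

P
Q P
{ } P
{ } Q P
{ } { } P
{ } { } Q
{ } { } { P }
{ } { } { Q }
{ } { } { { } }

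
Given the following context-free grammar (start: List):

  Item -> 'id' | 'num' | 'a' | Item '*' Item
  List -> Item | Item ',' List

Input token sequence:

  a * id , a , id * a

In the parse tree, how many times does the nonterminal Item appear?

[List [Item [Item a] * [Item id]] , [List [Item a] , [List [Item [Item id] * [Item a]]]]]

7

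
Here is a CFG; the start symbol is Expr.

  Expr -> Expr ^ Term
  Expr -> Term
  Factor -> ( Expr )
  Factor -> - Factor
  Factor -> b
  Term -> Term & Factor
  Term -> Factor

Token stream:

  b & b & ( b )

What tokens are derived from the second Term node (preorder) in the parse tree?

[Expr [Term [Term [Term [Factor b]] & [Factor b]] & [Factor ( [Expr [Term [Factor b]]] )]]]

b & b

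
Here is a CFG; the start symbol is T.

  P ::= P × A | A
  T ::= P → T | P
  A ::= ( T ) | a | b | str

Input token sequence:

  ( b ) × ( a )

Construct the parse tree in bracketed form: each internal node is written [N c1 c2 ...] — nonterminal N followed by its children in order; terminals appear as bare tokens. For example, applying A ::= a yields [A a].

T
P
P × A
A × A
( T ) × A
( P ) × A
( A ) × A
( b ) × A
( b ) × ( T )
( b ) × ( P )
( b ) × ( A )
( b ) × ( a )

[T [P [P [A ( [T [P [A b]]] )]] × [A ( [T [P [A a]]] )]]]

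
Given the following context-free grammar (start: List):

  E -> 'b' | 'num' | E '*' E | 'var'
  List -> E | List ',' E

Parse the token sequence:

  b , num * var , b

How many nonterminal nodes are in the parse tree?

[List [List [List [E b]] , [E [E num] * [E var]]] , [E b]]

8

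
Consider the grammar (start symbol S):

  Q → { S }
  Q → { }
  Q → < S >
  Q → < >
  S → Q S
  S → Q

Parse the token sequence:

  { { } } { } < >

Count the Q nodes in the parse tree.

4

[S [Q { [S [Q { }]] }] [S [Q { }] [S [Q < >]]]]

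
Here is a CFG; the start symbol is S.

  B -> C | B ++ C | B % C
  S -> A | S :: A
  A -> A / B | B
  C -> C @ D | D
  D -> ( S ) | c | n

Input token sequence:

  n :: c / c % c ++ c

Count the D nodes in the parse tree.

[S [S [A [B [C [D n]]]]] :: [A [A [B [C [D c]]]] / [B [B [B [C [D c]]] % [C [D c]]] ++ [C [D c]]]]]

5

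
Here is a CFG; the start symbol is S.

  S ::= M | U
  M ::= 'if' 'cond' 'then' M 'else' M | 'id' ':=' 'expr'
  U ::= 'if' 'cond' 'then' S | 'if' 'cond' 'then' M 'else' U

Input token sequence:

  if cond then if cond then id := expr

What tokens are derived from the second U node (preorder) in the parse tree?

[S [U if cond then [S [U if cond then [S [M id := expr]]]]]]

if cond then id := expr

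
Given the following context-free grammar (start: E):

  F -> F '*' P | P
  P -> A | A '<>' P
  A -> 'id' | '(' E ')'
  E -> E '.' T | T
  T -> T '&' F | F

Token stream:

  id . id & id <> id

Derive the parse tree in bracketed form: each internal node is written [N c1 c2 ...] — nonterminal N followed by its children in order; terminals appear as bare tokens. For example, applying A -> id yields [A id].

[E [E [T [F [P [A id]]]]] . [T [T [F [P [A id]]]] & [F [P [A id] <> [P [A id]]]]]]

E
E . T
T . T
F . T
P . T
A . T
id . T
id . T & F
id . F & F
id . P & F
id . A & F
id . id & F
id . id & P
id . id & A <> P
id . id & id <> P
id . id & id <> A
id . id & id <> id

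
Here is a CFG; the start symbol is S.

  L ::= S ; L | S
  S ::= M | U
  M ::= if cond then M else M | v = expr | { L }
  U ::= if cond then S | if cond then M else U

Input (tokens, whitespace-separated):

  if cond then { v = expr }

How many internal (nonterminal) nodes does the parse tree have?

[S [U if cond then [S [M { [L [S [M v = expr]]] }]]]]

7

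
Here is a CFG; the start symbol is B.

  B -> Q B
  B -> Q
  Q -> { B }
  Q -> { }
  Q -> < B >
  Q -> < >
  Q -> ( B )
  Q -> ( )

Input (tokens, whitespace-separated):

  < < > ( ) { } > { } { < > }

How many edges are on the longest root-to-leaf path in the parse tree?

6

[B [Q < [B [Q < >] [B [Q ( )] [B [Q { }]]]] >] [B [Q { }] [B [Q { [B [Q < >]] }]]]]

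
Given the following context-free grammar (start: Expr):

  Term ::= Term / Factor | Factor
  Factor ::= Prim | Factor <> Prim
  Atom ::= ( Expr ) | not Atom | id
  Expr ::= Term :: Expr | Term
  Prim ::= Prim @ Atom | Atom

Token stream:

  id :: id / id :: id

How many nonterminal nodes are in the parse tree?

19

[Expr [Term [Factor [Prim [Atom id]]]] :: [Expr [Term [Term [Factor [Prim [Atom id]]]] / [Factor [Prim [Atom id]]]] :: [Expr [Term [Factor [Prim [Atom id]]]]]]]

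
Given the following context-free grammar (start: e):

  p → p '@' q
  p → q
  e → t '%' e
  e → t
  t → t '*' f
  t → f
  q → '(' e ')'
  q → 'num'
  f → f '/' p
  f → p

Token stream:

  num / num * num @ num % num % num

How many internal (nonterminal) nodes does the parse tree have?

[e [t [t [f [f [p [q num]]] / [p [q num]]]] * [f [p [p [q num]] @ [q num]]]] % [e [t [f [p [q num]]]] % [e [t [f [p [q num]]]]]]]

24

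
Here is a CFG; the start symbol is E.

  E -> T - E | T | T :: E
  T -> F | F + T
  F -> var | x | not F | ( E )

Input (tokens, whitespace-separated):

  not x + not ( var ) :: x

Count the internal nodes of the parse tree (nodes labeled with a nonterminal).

[E [T [F not [F x]] + [T [F not [F ( [E [T [F var]]] )]]]] :: [E [T [F x]]]]

13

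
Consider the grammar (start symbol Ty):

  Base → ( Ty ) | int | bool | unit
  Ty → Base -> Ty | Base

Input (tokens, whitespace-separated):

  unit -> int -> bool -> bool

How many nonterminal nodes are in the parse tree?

[Ty [Base unit] -> [Ty [Base int] -> [Ty [Base bool] -> [Ty [Base bool]]]]]

8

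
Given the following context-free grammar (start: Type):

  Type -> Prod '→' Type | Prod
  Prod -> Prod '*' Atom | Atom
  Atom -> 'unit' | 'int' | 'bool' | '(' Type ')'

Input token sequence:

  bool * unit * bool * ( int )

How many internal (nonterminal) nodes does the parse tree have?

[Type [Prod [Prod [Prod [Prod [Atom bool]] * [Atom unit]] * [Atom bool]] * [Atom ( [Type [Prod [Atom int]]] )]]]

12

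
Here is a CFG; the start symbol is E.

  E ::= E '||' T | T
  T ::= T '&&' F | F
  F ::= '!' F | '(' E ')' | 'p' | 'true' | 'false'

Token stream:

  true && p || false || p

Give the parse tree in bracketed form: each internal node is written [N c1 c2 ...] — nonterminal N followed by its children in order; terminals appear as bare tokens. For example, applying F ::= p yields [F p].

[E [E [E [T [T [F true]] && [F p]]] || [T [F false]]] || [T [F p]]]

E
E || T
E || T || T
T || T || T
T && F || T || T
F && F || T || T
true && F || T || T
true && p || T || T
true && p || F || T
true && p || false || T
true && p || false || F
true && p || false || p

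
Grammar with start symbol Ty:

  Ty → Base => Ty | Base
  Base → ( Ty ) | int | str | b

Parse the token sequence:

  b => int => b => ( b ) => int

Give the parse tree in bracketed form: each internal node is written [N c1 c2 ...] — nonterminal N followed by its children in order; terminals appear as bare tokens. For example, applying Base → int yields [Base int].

Ty
Base => Ty
b => Ty
b => Base => Ty
b => int => Ty
b => int => Base => Ty
b => int => b => Ty
b => int => b => Base => Ty
b => int => b => ( Ty ) => Ty
b => int => b => ( Base ) => Ty
b => int => b => ( b ) => Ty
b => int => b => ( b ) => Base
b => int => b => ( b ) => int

[Ty [Base b] => [Ty [Base int] => [Ty [Base b] => [Ty [Base ( [Ty [Base b]] )] => [Ty [Base int]]]]]]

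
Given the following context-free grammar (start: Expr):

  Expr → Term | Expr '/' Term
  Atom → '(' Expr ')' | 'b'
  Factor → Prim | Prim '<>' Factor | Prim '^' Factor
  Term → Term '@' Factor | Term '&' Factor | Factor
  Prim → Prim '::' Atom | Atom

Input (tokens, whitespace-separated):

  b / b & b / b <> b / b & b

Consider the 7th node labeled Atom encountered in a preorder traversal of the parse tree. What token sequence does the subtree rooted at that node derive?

b

[Expr [Expr [Expr [Expr [Term [Factor [Prim [Atom b]]]]] / [Term [Term [Factor [Prim [Atom b]]]] & [Factor [Prim [Atom b]]]]] / [Term [Factor [Prim [Atom b]] <> [Factor [Prim [Atom b]]]]]] / [Term [Term [Factor [Prim [Atom b]]]] & [Factor [Prim [Atom b]]]]]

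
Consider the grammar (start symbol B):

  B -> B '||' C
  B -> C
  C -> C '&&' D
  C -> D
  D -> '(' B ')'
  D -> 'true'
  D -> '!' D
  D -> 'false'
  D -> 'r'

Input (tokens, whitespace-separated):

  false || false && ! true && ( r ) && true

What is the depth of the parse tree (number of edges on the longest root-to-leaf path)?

7

[B [B [C [D false]]] || [C [C [C [C [D false]] && [D ! [D true]]] && [D ( [B [C [D r]]] )]] && [D true]]]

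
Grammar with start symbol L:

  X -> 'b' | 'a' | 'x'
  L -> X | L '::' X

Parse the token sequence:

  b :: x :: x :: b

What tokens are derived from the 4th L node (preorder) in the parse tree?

b

[L [L [L [L [X b]] :: [X x]] :: [X x]] :: [X b]]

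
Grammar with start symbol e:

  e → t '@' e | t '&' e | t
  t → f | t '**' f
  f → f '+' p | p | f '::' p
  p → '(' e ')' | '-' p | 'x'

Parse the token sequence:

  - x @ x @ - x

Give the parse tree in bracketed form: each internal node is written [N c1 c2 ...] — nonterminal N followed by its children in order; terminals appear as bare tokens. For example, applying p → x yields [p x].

[e [t [f [p - [p x]]]] @ [e [t [f [p x]]] @ [e [t [f [p - [p x]]]]]]]

e
t @ e
f @ e
p @ e
- p @ e
- x @ e
- x @ t @ e
- x @ f @ e
- x @ p @ e
- x @ x @ e
- x @ x @ t
- x @ x @ f
- x @ x @ p
- x @ x @ - p
- x @ x @ - x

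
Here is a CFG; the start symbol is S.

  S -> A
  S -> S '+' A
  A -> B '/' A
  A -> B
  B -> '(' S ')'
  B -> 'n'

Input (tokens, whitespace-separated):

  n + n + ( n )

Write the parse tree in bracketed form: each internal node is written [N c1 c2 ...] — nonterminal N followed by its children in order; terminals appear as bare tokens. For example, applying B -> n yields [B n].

S
S + A
S + A + A
A + A + A
B + A + A
n + A + A
n + B + A
n + n + A
n + n + B
n + n + ( S )
n + n + ( A )
n + n + ( B )
n + n + ( n )

[S [S [S [A [B n]]] + [A [B n]]] + [A [B ( [S [A [B n]]] )]]]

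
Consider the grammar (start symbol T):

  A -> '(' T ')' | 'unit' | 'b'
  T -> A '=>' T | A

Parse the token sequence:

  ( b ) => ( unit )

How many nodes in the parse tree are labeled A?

[T [A ( [T [A b]] )] => [T [A ( [T [A unit]] )]]]

4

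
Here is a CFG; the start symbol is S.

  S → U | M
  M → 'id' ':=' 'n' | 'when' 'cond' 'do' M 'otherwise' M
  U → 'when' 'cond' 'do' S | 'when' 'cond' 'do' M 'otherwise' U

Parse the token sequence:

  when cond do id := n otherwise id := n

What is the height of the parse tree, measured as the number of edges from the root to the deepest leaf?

3

[S [M when cond do [M id := n] otherwise [M id := n]]]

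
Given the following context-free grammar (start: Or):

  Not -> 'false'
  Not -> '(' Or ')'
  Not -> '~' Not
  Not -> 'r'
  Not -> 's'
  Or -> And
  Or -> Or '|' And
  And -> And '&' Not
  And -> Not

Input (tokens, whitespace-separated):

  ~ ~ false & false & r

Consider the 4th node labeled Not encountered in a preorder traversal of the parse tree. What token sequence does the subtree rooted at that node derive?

false

[Or [And [And [And [Not ~ [Not ~ [Not false]]]] & [Not false]] & [Not r]]]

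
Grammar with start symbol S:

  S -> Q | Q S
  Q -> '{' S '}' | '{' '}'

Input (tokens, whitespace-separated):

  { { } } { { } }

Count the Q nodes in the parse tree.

[S [Q { [S [Q { }]] }] [S [Q { [S [Q { }]] }]]]

4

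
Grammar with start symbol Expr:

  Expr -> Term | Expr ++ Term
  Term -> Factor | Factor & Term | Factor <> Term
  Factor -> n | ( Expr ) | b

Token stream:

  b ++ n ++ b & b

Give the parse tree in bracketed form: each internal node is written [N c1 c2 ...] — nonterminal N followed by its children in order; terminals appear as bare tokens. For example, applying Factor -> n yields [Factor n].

[Expr [Expr [Expr [Term [Factor b]]] ++ [Term [Factor n]]] ++ [Term [Factor b] & [Term [Factor b]]]]

Expr
Expr ++ Term
Expr ++ Term ++ Term
Term ++ Term ++ Term
Factor ++ Term ++ Term
b ++ Term ++ Term
b ++ Factor ++ Term
b ++ n ++ Term
b ++ n ++ Factor & Term
b ++ n ++ b & Term
b ++ n ++ b & Factor
b ++ n ++ b & b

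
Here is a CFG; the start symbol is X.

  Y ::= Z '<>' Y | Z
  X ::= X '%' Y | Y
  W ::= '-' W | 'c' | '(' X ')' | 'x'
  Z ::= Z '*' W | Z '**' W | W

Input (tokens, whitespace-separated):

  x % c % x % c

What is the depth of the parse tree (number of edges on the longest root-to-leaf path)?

7

[X [X [X [X [Y [Z [W x]]]] % [Y [Z [W c]]]] % [Y [Z [W x]]]] % [Y [Z [W c]]]]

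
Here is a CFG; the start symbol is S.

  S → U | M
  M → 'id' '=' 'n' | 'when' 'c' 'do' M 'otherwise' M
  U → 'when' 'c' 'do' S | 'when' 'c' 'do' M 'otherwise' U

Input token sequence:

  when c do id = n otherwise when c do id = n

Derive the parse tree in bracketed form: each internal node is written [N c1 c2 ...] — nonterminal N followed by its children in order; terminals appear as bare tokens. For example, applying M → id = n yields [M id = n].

[S [U when c do [M id = n] otherwise [U when c do [S [M id = n]]]]]

S
U
when c do M otherwise U
when c do id = n otherwise U
when c do id = n otherwise when c do S
when c do id = n otherwise when c do M
when c do id = n otherwise when c do id = n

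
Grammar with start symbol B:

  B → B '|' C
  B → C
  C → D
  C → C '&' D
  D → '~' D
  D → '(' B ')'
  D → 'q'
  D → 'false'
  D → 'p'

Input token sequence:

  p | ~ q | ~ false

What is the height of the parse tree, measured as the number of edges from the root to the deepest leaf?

5

[B [B [B [C [D p]]] | [C [D ~ [D q]]]] | [C [D ~ [D false]]]]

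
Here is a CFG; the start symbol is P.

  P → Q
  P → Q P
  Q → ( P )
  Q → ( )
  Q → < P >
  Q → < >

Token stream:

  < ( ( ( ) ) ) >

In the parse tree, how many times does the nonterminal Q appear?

4

[P [Q < [P [Q ( [P [Q ( [P [Q ( )]] )]] )]] >]]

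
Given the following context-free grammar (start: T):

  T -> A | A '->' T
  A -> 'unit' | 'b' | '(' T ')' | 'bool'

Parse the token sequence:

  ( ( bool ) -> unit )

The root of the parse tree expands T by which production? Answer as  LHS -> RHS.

[T [A ( [T [A ( [T [A bool]] )] -> [T [A unit]]] )]]

T -> A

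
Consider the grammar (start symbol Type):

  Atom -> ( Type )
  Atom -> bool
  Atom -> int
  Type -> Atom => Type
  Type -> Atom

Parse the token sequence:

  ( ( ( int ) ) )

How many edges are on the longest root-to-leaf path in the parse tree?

8

[Type [Atom ( [Type [Atom ( [Type [Atom ( [Type [Atom int]] )]] )]] )]]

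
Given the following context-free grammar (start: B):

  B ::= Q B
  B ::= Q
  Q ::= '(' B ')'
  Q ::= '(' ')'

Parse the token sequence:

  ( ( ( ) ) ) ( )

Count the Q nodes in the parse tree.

[B [Q ( [B [Q ( [B [Q ( )]] )]] )] [B [Q ( )]]]

4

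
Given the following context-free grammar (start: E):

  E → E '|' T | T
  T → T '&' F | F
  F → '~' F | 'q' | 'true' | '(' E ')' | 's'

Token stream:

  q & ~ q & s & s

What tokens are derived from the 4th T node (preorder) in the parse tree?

q

[E [T [T [T [T [F q]] & [F ~ [F q]]] & [F s]] & [F s]]]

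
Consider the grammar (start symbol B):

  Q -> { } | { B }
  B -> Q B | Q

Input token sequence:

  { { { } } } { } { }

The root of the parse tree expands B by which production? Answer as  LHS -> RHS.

B -> Q B

[B [Q { [B [Q { [B [Q { }]] }]] }] [B [Q { }] [B [Q { }]]]]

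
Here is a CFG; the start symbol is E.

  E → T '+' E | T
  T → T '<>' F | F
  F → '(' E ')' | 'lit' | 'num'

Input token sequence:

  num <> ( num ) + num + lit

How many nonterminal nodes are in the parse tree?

[E [T [T [F num]] <> [F ( [E [T [F num]]] )]] + [E [T [F num]] + [E [T [F lit]]]]]

14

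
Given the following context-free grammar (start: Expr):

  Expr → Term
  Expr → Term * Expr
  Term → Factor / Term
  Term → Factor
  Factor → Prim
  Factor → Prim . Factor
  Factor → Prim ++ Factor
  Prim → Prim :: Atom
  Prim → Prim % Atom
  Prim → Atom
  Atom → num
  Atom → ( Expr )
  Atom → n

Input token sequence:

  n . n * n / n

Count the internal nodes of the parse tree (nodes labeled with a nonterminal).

17

[Expr [Term [Factor [Prim [Atom n]] . [Factor [Prim [Atom n]]]]] * [Expr [Term [Factor [Prim [Atom n]]] / [Term [Factor [Prim [Atom n]]]]]]]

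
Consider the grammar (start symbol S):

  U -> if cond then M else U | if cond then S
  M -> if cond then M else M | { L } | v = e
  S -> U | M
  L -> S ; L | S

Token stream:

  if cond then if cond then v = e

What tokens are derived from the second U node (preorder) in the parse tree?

if cond then v = e

[S [U if cond then [S [U if cond then [S [M v = e]]]]]]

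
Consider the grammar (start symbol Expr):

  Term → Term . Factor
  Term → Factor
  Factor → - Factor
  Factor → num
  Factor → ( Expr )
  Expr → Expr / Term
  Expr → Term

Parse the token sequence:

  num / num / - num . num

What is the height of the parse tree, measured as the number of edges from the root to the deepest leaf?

[Expr [Expr [Expr [Term [Factor num]]] / [Term [Factor num]]] / [Term [Term [Factor - [Factor num]]] . [Factor num]]]

5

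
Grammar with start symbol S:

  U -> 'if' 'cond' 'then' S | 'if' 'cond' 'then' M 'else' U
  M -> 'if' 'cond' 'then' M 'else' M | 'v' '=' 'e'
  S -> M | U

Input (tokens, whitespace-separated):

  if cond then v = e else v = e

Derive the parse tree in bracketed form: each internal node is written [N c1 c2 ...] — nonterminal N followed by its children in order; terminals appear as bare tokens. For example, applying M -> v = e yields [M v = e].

S
M
if cond then M else M
if cond then v = e else M
if cond then v = e else v = e

[S [M if cond then [M v = e] else [M v = e]]]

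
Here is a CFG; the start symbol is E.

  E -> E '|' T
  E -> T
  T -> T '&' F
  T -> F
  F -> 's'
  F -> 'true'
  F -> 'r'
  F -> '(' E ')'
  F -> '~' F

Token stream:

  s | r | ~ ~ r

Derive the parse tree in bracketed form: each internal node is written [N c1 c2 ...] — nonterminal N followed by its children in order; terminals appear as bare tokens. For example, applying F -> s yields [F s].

[E [E [E [T [F s]]] | [T [F r]]] | [T [F ~ [F ~ [F r]]]]]

E
E | T
E | T | T
T | T | T
F | T | T
s | T | T
s | F | T
s | r | T
s | r | F
s | r | ~ F
s | r | ~ ~ F
s | r | ~ ~ r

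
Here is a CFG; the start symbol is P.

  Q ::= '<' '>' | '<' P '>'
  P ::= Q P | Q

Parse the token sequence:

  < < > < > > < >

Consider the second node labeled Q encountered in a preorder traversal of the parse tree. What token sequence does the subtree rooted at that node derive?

< >

[P [Q < [P [Q < >] [P [Q < >]]] >] [P [Q < >]]]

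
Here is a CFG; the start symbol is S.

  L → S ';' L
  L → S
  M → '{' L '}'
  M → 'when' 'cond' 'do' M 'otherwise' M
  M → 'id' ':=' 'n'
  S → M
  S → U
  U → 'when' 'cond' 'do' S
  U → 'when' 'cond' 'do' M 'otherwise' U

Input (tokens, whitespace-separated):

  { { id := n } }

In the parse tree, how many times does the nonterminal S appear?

[S [M { [L [S [M { [L [S [M id := n]]] }]]] }]]

3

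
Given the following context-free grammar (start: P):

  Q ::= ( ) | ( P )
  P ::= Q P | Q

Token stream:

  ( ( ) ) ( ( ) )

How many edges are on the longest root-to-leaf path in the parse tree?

[P [Q ( [P [Q ( )]] )] [P [Q ( [P [Q ( )]] )]]]

5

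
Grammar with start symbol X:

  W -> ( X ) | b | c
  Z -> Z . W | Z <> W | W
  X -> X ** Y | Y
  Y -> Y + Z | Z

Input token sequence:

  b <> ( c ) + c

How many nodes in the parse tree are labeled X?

2

[X [Y [Y [Z [Z [W b]] <> [W ( [X [Y [Z [W c]]]] )]]] + [Z [W c]]]]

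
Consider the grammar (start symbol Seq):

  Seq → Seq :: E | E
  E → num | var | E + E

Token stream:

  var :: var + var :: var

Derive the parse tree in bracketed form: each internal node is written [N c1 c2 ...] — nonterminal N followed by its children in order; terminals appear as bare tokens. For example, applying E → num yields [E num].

Seq
Seq :: E
Seq :: E :: E
E :: E :: E
var :: E :: E
var :: E + E :: E
var :: var + E :: E
var :: var + var :: E
var :: var + var :: var

[Seq [Seq [Seq [E var]] :: [E [E var] + [E var]]] :: [E var]]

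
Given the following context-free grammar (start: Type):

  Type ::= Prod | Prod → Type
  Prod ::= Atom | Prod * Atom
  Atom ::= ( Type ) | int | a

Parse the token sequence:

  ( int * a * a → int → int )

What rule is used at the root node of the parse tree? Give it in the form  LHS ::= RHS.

[Type [Prod [Atom ( [Type [Prod [Prod [Prod [Atom int]] * [Atom a]] * [Atom a]] → [Type [Prod [Atom int]] → [Type [Prod [Atom int]]]]] )]]]

Type ::= Prod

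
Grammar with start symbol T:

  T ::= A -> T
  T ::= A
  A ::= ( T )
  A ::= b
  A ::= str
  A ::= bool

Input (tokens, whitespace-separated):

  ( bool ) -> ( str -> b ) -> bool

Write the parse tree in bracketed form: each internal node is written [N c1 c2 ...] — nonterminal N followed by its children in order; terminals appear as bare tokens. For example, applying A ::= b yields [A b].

[T [A ( [T [A bool]] )] -> [T [A ( [T [A str] -> [T [A b]]] )] -> [T [A bool]]]]

T
A -> T
( T ) -> T
( A ) -> T
( bool ) -> T
( bool ) -> A -> T
( bool ) -> ( T ) -> T
( bool ) -> ( A -> T ) -> T
( bool ) -> ( str -> T ) -> T
( bool ) -> ( str -> A ) -> T
( bool ) -> ( str -> b ) -> T
( bool ) -> ( str -> b ) -> A
( bool ) -> ( str -> b ) -> bool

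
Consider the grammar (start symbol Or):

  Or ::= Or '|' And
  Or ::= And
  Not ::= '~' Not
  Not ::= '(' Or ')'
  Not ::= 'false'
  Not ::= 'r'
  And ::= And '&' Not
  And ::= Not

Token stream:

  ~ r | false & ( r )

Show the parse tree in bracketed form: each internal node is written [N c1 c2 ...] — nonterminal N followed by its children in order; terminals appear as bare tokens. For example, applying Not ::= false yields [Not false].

Or
Or | And
And | And
Not | And
~ Not | And
~ r | And
~ r | And & Not
~ r | Not & Not
~ r | false & Not
~ r | false & ( Or )
~ r | false & ( And )
~ r | false & ( Not )
~ r | false & ( r )

[Or [Or [And [Not ~ [Not r]]]] | [And [And [Not false]] & [Not ( [Or [And [Not r]]] )]]]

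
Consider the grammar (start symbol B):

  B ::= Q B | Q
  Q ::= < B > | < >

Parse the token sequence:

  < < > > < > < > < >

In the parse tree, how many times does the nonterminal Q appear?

5

[B [Q < [B [Q < >]] >] [B [Q < >] [B [Q < >] [B [Q < >]]]]]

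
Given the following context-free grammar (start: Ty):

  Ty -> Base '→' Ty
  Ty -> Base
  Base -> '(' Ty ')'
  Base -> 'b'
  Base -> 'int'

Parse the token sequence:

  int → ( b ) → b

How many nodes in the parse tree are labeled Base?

[Ty [Base int] → [Ty [Base ( [Ty [Base b]] )] → [Ty [Base b]]]]

4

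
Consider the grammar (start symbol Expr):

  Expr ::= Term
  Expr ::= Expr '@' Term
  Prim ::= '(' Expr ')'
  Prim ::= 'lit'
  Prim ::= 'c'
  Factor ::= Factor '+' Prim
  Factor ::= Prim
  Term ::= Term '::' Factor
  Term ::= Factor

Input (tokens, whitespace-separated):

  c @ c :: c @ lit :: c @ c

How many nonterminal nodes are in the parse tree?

22

[Expr [Expr [Expr [Expr [Term [Factor [Prim c]]]] @ [Term [Term [Factor [Prim c]]] :: [Factor [Prim c]]]] @ [Term [Term [Factor [Prim lit]]] :: [Factor [Prim c]]]] @ [Term [Factor [Prim c]]]]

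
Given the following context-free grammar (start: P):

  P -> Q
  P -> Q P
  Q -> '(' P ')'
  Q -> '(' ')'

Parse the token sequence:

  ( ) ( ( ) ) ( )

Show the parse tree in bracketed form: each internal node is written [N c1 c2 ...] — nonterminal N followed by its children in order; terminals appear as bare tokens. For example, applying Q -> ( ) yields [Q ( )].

P
Q P
( ) P
( ) Q P
( ) ( P ) P
( ) ( Q ) P
( ) ( ( ) ) P
( ) ( ( ) ) Q
( ) ( ( ) ) ( )

[P [Q ( )] [P [Q ( [P [Q ( )]] )] [P [Q ( )]]]]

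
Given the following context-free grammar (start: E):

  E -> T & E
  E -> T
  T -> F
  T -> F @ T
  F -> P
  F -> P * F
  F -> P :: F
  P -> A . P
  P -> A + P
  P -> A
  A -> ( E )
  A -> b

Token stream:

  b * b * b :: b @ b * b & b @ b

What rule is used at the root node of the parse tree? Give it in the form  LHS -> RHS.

E -> T & E

[E [T [F [P [A b]] * [F [P [A b]] * [F [P [A b]] :: [F [P [A b]]]]]] @ [T [F [P [A b]] * [F [P [A b]]]]]] & [E [T [F [P [A b]]] @ [T [F [P [A b]]]]]]]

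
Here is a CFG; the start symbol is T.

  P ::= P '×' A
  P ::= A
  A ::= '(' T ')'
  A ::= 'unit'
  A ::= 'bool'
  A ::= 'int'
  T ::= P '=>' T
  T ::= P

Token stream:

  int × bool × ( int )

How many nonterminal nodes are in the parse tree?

10

[T [P [P [P [A int]] × [A bool]] × [A ( [T [P [A int]]] )]]]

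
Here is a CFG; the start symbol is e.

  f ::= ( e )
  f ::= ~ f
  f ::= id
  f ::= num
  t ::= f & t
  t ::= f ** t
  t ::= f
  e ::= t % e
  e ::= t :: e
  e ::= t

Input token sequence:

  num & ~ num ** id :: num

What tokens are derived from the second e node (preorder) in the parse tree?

[e [t [f num] & [t [f ~ [f num]] ** [t [f id]]]] :: [e [t [f num]]]]

num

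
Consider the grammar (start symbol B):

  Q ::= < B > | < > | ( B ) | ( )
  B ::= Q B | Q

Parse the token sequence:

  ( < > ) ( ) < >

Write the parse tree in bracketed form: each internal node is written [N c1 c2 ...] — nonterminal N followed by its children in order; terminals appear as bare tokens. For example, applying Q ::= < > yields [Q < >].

B
Q B
( B ) B
( Q ) B
( < > ) B
( < > ) Q B
( < > ) ( ) B
( < > ) ( ) Q
( < > ) ( ) < >

[B [Q ( [B [Q < >]] )] [B [Q ( )] [B [Q < >]]]]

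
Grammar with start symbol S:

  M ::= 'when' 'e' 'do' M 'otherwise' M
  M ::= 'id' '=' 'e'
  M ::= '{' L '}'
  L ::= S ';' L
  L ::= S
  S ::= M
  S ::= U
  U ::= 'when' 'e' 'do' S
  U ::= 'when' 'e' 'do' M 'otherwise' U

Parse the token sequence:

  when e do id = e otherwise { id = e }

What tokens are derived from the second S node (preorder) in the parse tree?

id = e

[S [M when e do [M id = e] otherwise [M { [L [S [M id = e]]] }]]]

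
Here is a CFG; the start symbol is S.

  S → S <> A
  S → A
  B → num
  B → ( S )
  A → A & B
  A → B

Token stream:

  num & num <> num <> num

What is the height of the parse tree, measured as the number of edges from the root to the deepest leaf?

[S [S [S [A [A [B num]] & [B num]]] <> [A [B num]]] <> [A [B num]]]

6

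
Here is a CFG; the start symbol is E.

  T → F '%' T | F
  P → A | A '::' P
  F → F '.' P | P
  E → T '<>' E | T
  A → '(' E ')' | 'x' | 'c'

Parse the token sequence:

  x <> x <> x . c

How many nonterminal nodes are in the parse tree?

[E [T [F [P [A x]]]] <> [E [T [F [P [A x]]]] <> [E [T [F [F [P [A x]]] . [P [A c]]]]]]]

18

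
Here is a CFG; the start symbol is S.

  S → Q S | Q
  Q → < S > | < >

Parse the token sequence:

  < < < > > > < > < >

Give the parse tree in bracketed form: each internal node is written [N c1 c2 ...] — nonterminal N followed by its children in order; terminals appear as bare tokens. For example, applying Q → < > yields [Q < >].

S
Q S
< S > S
< Q > S
< < S > > S
< < Q > > S
< < < > > > S
< < < > > > Q S
< < < > > > < > S
< < < > > > < > Q
< < < > > > < > < >

[S [Q < [S [Q < [S [Q < >]] >]] >] [S [Q < >] [S [Q < >]]]]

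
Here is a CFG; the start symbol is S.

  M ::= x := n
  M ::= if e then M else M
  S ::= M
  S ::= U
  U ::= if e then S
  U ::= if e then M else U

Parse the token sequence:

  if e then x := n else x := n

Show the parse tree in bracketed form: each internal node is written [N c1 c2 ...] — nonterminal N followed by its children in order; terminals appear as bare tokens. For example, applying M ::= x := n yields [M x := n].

[S [M if e then [M x := n] else [M x := n]]]

S
M
if e then M else M
if e then x := n else M
if e then x := n else x := n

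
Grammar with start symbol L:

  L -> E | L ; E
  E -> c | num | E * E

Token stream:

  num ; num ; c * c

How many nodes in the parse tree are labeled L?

[L [L [L [E num]] ; [E num]] ; [E [E c] * [E c]]]

3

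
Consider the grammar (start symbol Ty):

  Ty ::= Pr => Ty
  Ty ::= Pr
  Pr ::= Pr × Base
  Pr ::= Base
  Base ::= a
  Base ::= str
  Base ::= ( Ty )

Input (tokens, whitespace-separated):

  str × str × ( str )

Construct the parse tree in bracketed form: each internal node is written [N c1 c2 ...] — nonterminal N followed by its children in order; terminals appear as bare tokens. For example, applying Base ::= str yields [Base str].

Ty
Pr
Pr × Base
Pr × Base × Base
Base × Base × Base
str × Base × Base
str × str × Base
str × str × ( Ty )
str × str × ( Pr )
str × str × ( Base )
str × str × ( str )

[Ty [Pr [Pr [Pr [Base str]] × [Base str]] × [Base ( [Ty [Pr [Base str]]] )]]]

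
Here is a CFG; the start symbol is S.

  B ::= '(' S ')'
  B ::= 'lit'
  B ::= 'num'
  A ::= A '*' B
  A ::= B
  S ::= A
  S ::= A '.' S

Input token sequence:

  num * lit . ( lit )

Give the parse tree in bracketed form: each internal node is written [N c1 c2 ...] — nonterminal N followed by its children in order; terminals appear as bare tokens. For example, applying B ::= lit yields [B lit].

[S [A [A [B num]] * [B lit]] . [S [A [B ( [S [A [B lit]]] )]]]]

S
A . S
A * B . S
B * B . S
num * B . S
num * lit . S
num * lit . A
num * lit . B
num * lit . ( S )
num * lit . ( A )
num * lit . ( B )
num * lit . ( lit )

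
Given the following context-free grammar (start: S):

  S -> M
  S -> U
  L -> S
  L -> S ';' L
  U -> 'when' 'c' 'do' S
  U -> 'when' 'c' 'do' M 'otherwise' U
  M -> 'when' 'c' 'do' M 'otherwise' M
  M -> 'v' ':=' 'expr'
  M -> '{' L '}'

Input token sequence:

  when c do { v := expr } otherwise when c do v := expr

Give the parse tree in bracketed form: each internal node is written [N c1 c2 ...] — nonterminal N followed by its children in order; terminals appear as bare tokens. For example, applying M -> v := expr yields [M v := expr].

S
U
when c do M otherwise U
when c do { L } otherwise U
when c do { S } otherwise U
when c do { M } otherwise U
when c do { v := expr } otherwise U
when c do { v := expr } otherwise when c do S
when c do { v := expr } otherwise when c do M
when c do { v := expr } otherwise when c do v := expr

[S [U when c do [M { [L [S [M v := expr]]] }] otherwise [U when c do [S [M v := expr]]]]]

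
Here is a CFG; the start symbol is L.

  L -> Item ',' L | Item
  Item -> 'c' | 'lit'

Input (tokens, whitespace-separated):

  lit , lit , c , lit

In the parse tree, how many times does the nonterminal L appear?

[L [Item lit] , [L [Item lit] , [L [Item c] , [L [Item lit]]]]]

4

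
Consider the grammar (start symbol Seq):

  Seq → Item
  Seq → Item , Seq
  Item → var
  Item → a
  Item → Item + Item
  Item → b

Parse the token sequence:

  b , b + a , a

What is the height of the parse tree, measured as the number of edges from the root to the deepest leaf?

4

[Seq [Item b] , [Seq [Item [Item b] + [Item a]] , [Seq [Item a]]]]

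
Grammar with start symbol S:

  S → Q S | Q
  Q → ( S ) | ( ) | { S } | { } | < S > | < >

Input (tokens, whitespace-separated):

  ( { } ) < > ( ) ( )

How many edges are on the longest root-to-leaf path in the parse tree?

[S [Q ( [S [Q { }]] )] [S [Q < >] [S [Q ( )] [S [Q ( )]]]]]

5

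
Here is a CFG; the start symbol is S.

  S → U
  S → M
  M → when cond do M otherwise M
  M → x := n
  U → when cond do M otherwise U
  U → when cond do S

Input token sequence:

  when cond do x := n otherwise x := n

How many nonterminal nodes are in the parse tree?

4

[S [M when cond do [M x := n] otherwise [M x := n]]]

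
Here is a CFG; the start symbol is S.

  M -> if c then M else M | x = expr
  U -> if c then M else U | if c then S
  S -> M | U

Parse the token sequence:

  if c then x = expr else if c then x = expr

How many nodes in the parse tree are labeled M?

[S [U if c then [M x = expr] else [U if c then [S [M x = expr]]]]]

2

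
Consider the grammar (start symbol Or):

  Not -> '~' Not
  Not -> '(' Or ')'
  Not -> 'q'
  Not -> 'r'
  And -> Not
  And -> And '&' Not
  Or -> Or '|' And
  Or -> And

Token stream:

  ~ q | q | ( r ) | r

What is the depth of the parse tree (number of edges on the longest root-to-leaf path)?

7

[Or [Or [Or [Or [And [Not ~ [Not q]]]] | [And [Not q]]] | [And [Not ( [Or [And [Not r]]] )]]] | [And [Not r]]]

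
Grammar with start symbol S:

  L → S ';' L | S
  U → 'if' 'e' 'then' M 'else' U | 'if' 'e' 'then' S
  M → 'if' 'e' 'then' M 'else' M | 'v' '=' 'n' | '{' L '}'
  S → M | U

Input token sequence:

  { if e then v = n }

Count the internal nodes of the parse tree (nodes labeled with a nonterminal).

7

[S [M { [L [S [U if e then [S [M v = n]]]]] }]]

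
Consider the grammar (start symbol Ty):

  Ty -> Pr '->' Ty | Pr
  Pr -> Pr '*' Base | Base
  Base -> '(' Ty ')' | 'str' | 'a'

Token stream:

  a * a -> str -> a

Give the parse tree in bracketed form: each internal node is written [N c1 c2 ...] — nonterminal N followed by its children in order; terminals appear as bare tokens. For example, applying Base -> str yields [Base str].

Ty
Pr -> Ty
Pr * Base -> Ty
Base * Base -> Ty
a * Base -> Ty
a * a -> Ty
a * a -> Pr -> Ty
a * a -> Base -> Ty
a * a -> str -> Ty
a * a -> str -> Pr
a * a -> str -> Base
a * a -> str -> a

[Ty [Pr [Pr [Base a]] * [Base a]] -> [Ty [Pr [Base str]] -> [Ty [Pr [Base a]]]]]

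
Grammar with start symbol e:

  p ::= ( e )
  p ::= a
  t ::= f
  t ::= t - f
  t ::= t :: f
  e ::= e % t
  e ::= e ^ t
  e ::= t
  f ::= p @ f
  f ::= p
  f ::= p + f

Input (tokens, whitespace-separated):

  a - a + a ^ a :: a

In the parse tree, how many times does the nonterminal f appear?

[e [e [t [t [f [p a]]] - [f [p a] + [f [p a]]]]] ^ [t [t [f [p a]]] :: [f [p a]]]]

5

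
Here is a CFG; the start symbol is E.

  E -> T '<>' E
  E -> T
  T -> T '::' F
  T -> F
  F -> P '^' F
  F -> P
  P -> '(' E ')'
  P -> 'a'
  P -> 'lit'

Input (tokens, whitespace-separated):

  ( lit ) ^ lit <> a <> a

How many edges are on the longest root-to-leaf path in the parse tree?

[E [T [F [P ( [E [T [F [P lit]]]] )] ^ [F [P lit]]]] <> [E [T [F [P a]]] <> [E [T [F [P a]]]]]]

8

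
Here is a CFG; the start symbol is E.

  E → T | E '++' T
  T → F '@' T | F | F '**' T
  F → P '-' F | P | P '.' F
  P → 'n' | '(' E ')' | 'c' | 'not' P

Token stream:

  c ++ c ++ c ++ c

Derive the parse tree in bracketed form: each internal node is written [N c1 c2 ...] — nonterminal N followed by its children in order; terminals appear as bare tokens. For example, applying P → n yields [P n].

E
E ++ T
E ++ T ++ T
E ++ T ++ T ++ T
T ++ T ++ T ++ T
F ++ T ++ T ++ T
P ++ T ++ T ++ T
c ++ T ++ T ++ T
c ++ F ++ T ++ T
c ++ P ++ T ++ T
c ++ c ++ T ++ T
c ++ c ++ F ++ T
c ++ c ++ P ++ T
c ++ c ++ c ++ T
c ++ c ++ c ++ F
c ++ c ++ c ++ P
c ++ c ++ c ++ c

[E [E [E [E [T [F [P c]]]] ++ [T [F [P c]]]] ++ [T [F [P c]]]] ++ [T [F [P c]]]]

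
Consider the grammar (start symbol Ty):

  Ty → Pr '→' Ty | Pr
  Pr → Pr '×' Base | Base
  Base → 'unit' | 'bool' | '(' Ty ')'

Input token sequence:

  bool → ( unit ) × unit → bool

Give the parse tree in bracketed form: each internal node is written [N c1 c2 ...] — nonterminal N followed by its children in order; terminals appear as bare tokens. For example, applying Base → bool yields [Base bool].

[Ty [Pr [Base bool]] → [Ty [Pr [Pr [Base ( [Ty [Pr [Base unit]]] )]] × [Base unit]] → [Ty [Pr [Base bool]]]]]

Ty
Pr → Ty
Base → Ty
bool → Ty
bool → Pr → Ty
bool → Pr × Base → Ty
bool → Base × Base → Ty
bool → ( Ty ) × Base → Ty
bool → ( Pr ) × Base → Ty
bool → ( Base ) × Base → Ty
bool → ( unit ) × Base → Ty
bool → ( unit ) × unit → Ty
bool → ( unit ) × unit → Pr
bool → ( unit ) × unit → Base
bool → ( unit ) × unit → bool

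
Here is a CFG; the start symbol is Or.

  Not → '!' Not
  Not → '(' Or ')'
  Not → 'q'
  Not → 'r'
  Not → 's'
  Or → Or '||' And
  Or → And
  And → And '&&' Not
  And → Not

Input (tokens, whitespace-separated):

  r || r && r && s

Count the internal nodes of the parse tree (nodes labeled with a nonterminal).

10

[Or [Or [And [Not r]]] || [And [And [And [Not r]] && [Not r]] && [Not s]]]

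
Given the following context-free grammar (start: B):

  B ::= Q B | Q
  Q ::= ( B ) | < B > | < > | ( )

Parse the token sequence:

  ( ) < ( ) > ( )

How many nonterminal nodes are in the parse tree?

8

[B [Q ( )] [B [Q < [B [Q ( )]] >] [B [Q ( )]]]]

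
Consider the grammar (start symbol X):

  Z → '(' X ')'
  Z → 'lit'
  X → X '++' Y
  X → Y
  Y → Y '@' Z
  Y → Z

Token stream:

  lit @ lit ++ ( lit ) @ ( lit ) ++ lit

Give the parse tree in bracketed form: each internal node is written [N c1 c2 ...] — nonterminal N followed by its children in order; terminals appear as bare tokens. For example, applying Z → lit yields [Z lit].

[X [X [X [Y [Y [Z lit]] @ [Z lit]]] ++ [Y [Y [Z ( [X [Y [Z lit]]] )]] @ [Z ( [X [Y [Z lit]]] )]]] ++ [Y [Z lit]]]

X
X ++ Y
X ++ Y ++ Y
Y ++ Y ++ Y
Y @ Z ++ Y ++ Y
Z @ Z ++ Y ++ Y
lit @ Z ++ Y ++ Y
lit @ lit ++ Y ++ Y
lit @ lit ++ Y @ Z ++ Y
lit @ lit ++ Z @ Z ++ Y
lit @ lit ++ ( X ) @ Z ++ Y
lit @ lit ++ ( Y ) @ Z ++ Y
lit @ lit ++ ( Z ) @ Z ++ Y
lit @ lit ++ ( lit ) @ Z ++ Y
lit @ lit ++ ( lit ) @ ( X ) ++ Y
lit @ lit ++ ( lit ) @ ( Y ) ++ Y
lit @ lit ++ ( lit ) @ ( Z ) ++ Y
lit @ lit ++ ( lit ) @ ( lit ) ++ Y
lit @ lit ++ ( lit ) @ ( lit ) ++ Z
lit @ lit ++ ( lit ) @ ( lit ) ++ lit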